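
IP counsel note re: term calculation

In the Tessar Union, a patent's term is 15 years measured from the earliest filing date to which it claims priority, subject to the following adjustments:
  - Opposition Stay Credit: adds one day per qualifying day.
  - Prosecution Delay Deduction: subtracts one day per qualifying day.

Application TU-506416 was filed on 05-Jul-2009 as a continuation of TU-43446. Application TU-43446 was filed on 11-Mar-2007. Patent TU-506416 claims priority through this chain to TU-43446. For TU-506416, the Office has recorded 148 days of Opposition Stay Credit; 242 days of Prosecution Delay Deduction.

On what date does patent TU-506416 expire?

Earliest priority filing: 11 March 2007.
Base term: 11 March 2007 + 15 years → 11 March 2022.
Opposition Stay Credit: +148 days → 6 August 2022.
Prosecution Delay Deduction: −242 days → 7 December 2021.

2021-12-07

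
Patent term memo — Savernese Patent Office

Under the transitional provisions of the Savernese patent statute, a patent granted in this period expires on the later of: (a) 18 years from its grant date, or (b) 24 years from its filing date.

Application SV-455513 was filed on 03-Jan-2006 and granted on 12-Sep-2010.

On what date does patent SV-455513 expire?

(a) grant + 18 years → 12 September 2028.
(b) filing + 24 years → 3 January 2030.
Later of the two: 3 January 2030.

2030-01-03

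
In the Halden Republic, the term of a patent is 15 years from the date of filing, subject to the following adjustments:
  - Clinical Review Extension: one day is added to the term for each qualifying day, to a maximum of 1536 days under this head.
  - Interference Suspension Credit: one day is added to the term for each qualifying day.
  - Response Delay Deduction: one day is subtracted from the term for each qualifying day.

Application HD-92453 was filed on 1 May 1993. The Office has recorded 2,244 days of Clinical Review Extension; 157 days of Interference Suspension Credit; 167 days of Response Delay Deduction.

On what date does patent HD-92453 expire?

2012-07-05

Base term: filing date + 15 years → 1 May 2008.
Clinical Review Extension: 2244 days claimed exceeds the 1536-day cap, so +1536 days → 15 July 2012.
Interference Suspension Credit: +157 days → 19 December 2012.
Response Delay Deduction: −167 days → 5 July 2012.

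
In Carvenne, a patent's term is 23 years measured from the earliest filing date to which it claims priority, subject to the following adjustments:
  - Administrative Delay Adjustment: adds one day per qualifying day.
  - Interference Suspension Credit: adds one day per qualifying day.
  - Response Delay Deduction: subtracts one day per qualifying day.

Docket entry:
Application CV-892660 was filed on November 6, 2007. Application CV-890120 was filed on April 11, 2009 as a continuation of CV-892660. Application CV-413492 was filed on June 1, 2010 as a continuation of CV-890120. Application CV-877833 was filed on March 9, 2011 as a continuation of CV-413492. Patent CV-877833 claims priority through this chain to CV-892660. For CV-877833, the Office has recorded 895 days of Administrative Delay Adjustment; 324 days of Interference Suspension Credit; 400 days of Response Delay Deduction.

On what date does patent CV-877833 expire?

2033-02-02

Earliest priority filing: 6 November 2007.
Base term: 6 November 2007 + 23 years → 6 November 2030.
Administrative Delay Adjustment: +895 days → 19 April 2033.
Interference Suspension Credit: +324 days → 9 March 2034.
Response Delay Deduction: −400 days → 2 February 2033.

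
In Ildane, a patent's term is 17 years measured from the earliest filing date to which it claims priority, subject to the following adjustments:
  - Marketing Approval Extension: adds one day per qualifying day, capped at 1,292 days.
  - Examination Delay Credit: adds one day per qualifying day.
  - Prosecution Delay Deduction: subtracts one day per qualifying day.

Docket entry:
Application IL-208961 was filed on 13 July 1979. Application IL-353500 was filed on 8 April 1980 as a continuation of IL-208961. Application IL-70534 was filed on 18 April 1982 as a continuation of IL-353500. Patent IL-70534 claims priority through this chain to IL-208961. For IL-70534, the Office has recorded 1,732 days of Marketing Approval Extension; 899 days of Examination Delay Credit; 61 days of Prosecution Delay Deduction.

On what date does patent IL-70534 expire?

Earliest priority filing: 13 July 1979.
Base term: 13 July 1979 + 17 years → 13 July 1996.
Marketing Approval Extension: 1732 days claimed exceeds the 1292-day cap, so +1292 days → 26 January 2000.
Examination Delay Credit: +899 days → 13 July 2002.
Prosecution Delay Deduction: −61 days → 13 May 2002.

May 13, 2002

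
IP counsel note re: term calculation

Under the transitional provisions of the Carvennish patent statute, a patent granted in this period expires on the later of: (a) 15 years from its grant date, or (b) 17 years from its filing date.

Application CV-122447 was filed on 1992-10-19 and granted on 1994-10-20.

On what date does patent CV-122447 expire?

(a) grant + 15 years → 20 October 2009.
(b) filing + 17 years → 19 October 2009.
Later of the two: 20 October 2009.

October 20, 2009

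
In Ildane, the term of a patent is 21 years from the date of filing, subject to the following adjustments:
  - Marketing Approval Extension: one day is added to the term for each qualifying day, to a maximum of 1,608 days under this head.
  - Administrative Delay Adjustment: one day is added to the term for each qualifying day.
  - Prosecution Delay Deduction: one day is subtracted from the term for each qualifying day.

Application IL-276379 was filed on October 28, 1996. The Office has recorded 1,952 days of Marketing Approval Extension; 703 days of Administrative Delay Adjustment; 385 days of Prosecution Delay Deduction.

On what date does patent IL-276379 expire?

Base term: filing date + 21 years → 28 October 2017.
Marketing Approval Extension: 1952 days claimed exceeds the 1608-day cap, so +1608 days → 24 March 2022.
Administrative Delay Adjustment: +703 days → 25 February 2024.
Prosecution Delay Deduction: −385 days → 5 February 2023.

February 5, 2023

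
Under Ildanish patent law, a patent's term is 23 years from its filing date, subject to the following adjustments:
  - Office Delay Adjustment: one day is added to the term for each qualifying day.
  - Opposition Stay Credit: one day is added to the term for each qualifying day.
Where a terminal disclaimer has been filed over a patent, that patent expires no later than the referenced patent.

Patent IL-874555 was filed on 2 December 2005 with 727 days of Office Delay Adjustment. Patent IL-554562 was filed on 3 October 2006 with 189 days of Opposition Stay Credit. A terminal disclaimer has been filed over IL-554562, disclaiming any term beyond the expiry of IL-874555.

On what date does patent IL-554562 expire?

Natural term of IL-554562:
  Base: filing + 23 years → 3 October 2029.
  Opposition Stay Credit: +189 days → 10 April 2030.
Expiry of referenced patent IL-874555:
  Base: filing + 23 years → 2 December 2028.
  Office Delay Adjustment: +727 days → 29 November 2030.
Terminal disclaimer: IL-554562 expires on the earlier of 10 April 2030 and 29 November 2030.

April 10, 2030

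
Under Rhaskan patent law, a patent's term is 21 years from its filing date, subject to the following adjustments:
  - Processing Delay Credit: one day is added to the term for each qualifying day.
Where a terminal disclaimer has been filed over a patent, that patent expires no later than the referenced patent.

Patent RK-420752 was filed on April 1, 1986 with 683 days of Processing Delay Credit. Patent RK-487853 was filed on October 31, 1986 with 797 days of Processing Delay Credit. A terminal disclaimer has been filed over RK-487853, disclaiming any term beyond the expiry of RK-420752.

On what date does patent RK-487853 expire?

February 12, 2009

Natural term of RK-487853:
  Base: filing + 21 years → 31 October 2007.
  Processing Delay Credit: +797 days → 5 January 2010.
Expiry of referenced patent RK-420752:
  Base: filing + 21 years → 1 April 2007.
  Processing Delay Credit: +683 days → 12 February 2009.
Terminal disclaimer: RK-487853 expires on the earlier of 5 January 2010 and 12 February 2009.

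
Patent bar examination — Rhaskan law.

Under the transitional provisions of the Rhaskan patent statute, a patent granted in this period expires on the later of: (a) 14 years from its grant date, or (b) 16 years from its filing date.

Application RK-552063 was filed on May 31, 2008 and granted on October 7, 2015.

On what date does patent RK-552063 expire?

(a) grant + 14 years → 7 October 2029.
(b) filing + 16 years → 31 May 2024.
Later of the two: 7 October 2029.

2029-10-07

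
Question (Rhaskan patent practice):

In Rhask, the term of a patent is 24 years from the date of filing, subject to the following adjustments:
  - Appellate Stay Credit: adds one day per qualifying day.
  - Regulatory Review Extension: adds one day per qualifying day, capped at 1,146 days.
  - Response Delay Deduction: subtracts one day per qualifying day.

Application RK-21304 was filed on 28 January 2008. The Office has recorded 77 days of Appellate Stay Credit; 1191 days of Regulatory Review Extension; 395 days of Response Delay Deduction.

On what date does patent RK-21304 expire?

2034-05-05

Base term: filing date + 24 years → 28 January 2032.
Appellate Stay Credit: +77 days → 14 April 2032.
Regulatory Review Extension: 1191 days claimed exceeds the 1146-day cap, so +1146 days → 4 June 2035.
Response Delay Deduction: −395 days → 5 May 2034.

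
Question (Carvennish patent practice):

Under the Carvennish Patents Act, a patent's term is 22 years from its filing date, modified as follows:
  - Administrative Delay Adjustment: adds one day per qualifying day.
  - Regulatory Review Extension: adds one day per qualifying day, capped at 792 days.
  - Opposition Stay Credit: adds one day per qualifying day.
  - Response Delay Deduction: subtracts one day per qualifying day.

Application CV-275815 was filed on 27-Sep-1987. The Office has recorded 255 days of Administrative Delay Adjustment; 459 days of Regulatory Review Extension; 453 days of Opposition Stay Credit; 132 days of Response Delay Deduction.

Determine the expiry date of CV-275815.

2012-07-28

Base term: filing date + 22 years → 27 September 2009.
Administrative Delay Adjustment: +255 days → 9 June 2010.
Regulatory Review Extension: 459 days (within the 792-day cap) → +459 days → 11 September 2011.
Opposition Stay Credit: +453 days → 7 December 2012.
Response Delay Deduction: −132 days → 28 July 2012.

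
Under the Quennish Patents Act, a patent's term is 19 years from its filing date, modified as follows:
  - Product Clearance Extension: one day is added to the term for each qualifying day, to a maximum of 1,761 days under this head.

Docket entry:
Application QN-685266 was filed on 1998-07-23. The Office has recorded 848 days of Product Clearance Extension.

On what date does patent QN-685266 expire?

November 18, 2019

Base term: filing date + 19 years → 23 July 2017.
Product Clearance Extension: 848 days (within the 1761-day cap) → +848 days → 18 November 2019.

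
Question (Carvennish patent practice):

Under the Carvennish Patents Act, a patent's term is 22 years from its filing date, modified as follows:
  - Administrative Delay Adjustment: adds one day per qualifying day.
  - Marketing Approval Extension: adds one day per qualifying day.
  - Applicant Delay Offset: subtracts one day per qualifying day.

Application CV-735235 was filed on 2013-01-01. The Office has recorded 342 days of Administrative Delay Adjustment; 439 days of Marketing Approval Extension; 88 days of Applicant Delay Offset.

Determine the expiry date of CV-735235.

Base term: filing date + 22 years → 1 January 2035.
Administrative Delay Adjustment: +342 days → 9 December 2035.
Marketing Approval Extension: +439 days → 20 February 2037.
Applicant Delay Offset: −88 days → 24 November 2036.

November 24, 2036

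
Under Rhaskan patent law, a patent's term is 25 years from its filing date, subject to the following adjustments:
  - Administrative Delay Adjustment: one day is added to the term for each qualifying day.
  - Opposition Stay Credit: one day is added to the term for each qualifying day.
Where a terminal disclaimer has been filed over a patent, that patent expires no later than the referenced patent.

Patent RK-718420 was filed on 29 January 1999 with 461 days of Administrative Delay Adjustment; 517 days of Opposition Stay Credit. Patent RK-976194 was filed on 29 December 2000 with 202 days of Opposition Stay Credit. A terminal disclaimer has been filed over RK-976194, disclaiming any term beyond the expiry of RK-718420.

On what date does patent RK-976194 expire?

2026-07-19

Natural term of RK-976194:
  Base: filing + 25 years → 29 December 2025.
  Opposition Stay Credit: +202 days → 19 July 2026.
Expiry of referenced patent RK-718420:
  Base: filing + 25 years → 29 January 2024.
  Administrative Delay Adjustment: +461 days → 4 May 2025.
  Opposition Stay Credit: +517 days → 3 October 2026.
Terminal disclaimer: RK-976194 expires on the earlier of 19 July 2026 and 3 October 2026.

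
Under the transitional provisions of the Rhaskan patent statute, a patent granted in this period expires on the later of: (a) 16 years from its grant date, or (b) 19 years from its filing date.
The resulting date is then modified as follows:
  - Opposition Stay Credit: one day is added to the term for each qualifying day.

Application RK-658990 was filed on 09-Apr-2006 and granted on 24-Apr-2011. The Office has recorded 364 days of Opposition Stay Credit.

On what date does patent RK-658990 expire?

(a) grant + 16 years → 24 April 2027.
(b) filing + 19 years → 9 April 2025.
Later of the two: 24 April 2027.
Opposition Stay Credit: +364 days → 22 April 2028.

April 22, 2028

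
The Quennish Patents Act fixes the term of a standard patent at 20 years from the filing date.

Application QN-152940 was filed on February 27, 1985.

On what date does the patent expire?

February 27, 2005

Filing date + 20 years → 27 February 2005.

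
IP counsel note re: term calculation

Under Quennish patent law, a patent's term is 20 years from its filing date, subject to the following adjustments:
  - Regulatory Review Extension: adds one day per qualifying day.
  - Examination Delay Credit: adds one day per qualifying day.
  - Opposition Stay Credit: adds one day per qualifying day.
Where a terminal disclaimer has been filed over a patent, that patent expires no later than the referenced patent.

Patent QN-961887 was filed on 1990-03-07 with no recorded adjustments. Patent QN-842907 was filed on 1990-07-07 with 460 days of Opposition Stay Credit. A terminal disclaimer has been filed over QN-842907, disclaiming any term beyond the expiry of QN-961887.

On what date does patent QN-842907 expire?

Natural term of QN-842907:
  Base: filing + 20 years → 7 July 2010.
  Opposition Stay Credit: +460 days → 10 October 2011.
Expiry of referenced patent QN-961887:
  Base: filing + 20 years → 7 March 2010.
Terminal disclaimer: QN-842907 expires on the earlier of 10 October 2011 and 7 March 2010.

March 7, 2010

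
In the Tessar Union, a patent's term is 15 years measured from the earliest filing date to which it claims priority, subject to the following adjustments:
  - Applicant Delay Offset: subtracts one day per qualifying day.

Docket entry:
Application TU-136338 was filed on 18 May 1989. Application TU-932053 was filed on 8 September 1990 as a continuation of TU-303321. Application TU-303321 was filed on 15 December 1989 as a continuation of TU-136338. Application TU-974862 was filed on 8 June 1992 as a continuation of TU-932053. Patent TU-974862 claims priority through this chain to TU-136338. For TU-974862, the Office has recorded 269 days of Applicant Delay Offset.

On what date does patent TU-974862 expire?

Earliest priority filing: 18 May 1989.
Base term: 18 May 1989 + 15 years → 18 May 2004.
Applicant Delay Offset: −269 days → 23 August 2003.

2003-08-23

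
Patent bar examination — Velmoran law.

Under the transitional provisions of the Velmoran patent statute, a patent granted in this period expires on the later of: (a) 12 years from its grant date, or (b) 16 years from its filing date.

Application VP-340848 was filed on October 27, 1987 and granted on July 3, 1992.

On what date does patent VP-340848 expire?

2004-07-03

(a) grant + 12 years → 3 July 2004.
(b) filing + 16 years → 27 October 2003.
Later of the two: 3 July 2004.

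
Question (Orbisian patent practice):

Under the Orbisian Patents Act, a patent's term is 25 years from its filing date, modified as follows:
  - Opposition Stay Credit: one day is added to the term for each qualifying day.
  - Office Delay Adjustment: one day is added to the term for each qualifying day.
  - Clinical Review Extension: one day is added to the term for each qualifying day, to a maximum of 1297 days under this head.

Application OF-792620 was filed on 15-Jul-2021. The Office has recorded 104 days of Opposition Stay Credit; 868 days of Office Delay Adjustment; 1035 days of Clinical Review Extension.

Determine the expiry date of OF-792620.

2052-01-12

Base term: filing date + 25 years → 15 July 2046.
Opposition Stay Credit: +104 days → 27 October 2046.
Office Delay Adjustment: +868 days → 13 March 2049.
Clinical Review Extension: 1035 days (within the 1297-day cap) → +1035 days → 12 January 2052.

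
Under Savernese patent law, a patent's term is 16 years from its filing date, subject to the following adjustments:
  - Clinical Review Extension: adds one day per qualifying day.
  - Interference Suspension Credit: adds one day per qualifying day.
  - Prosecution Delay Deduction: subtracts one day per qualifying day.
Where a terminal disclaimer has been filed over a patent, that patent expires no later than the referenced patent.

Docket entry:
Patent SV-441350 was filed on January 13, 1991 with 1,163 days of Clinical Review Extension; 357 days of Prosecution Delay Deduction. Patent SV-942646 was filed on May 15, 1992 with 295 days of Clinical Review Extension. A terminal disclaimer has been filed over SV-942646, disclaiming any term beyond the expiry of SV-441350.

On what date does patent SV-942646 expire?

2009-03-06

Natural term of SV-942646:
  Base: filing + 16 years → 15 May 2008.
  Clinical Review Extension: +295 days → 6 March 2009.
Expiry of referenced patent SV-441350:
  Base: filing + 16 years → 13 January 2007.
  Clinical Review Extension: +1163 days → 21 March 2010.
  Prosecution Delay Deduction: −357 days → 29 March 2009.
Terminal disclaimer: SV-942646 expires on the earlier of 6 March 2009 and 29 March 2009.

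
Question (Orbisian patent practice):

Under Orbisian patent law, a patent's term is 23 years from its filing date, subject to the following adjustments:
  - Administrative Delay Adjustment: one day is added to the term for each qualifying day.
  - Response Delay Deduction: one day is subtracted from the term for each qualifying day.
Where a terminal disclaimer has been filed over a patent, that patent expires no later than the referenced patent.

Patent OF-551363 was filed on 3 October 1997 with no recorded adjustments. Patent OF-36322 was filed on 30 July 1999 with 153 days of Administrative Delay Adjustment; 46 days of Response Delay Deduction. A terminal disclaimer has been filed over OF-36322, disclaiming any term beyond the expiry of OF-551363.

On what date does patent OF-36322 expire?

Natural term of OF-36322:
  Base: filing + 23 years → 30 July 2022.
  Administrative Delay Adjustment: +153 days → 30 December 2022.
  Response Delay Deduction: −46 days → 14 November 2022.
Expiry of referenced patent OF-551363:
  Base: filing + 23 years → 3 October 2020.
Terminal disclaimer: OF-36322 expires on the earlier of 14 November 2022 and 3 October 2020.

2020-10-03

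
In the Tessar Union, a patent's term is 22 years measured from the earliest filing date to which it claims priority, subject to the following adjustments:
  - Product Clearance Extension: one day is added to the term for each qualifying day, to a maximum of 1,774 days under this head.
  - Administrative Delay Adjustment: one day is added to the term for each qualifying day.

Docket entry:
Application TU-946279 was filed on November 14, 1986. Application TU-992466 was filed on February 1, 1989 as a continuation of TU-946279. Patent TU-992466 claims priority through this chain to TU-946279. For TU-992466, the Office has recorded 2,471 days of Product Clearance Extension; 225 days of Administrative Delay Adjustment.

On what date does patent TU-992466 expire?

Earliest priority filing: 14 November 1986.
Base term: 14 November 1986 + 22 years → 14 November 2008.
Product Clearance Extension: 2471 days claimed exceeds the 1774-day cap, so +1774 days → 23 September 2013.
Administrative Delay Adjustment: +225 days → 6 May 2014.

May 6, 2014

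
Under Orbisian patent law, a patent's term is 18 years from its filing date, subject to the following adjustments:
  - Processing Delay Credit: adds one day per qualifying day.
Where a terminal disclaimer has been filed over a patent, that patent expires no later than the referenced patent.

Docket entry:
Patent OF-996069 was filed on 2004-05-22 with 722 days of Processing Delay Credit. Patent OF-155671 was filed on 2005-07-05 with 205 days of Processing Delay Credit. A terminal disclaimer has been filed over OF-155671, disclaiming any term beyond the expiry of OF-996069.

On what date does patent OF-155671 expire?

January 26, 2024

Natural term of OF-155671:
  Base: filing + 18 years → 5 July 2023.
  Processing Delay Credit: +205 days → 26 January 2024.
Expiry of referenced patent OF-996069:
  Base: filing + 18 years → 22 May 2022.
  Processing Delay Credit: +722 days → 13 May 2024.
Terminal disclaimer: OF-155671 expires on the earlier of 26 January 2024 and 13 May 2024.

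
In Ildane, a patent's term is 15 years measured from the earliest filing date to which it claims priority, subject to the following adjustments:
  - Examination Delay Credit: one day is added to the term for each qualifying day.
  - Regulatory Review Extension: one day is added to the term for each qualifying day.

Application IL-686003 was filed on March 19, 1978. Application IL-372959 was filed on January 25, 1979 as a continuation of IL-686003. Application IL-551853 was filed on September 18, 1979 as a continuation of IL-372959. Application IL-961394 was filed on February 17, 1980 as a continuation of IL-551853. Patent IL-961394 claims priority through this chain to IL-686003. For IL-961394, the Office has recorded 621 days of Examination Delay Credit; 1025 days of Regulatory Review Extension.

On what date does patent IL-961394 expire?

September 20, 1997

Earliest priority filing: 19 March 1978.
Base term: 19 March 1978 + 15 years → 19 March 1993.
Examination Delay Credit: +621 days → 30 November 1994.
Regulatory Review Extension: +1025 days → 20 September 1997.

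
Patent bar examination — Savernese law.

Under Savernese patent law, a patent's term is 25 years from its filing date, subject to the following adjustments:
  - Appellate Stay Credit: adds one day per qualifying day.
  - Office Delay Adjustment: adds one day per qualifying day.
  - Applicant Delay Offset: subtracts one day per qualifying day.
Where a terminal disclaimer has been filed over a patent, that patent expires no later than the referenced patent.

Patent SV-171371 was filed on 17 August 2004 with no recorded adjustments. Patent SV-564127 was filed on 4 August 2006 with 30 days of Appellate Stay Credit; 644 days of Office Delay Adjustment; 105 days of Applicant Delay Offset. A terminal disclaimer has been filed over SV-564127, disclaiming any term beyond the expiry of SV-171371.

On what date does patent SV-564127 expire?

Natural term of SV-564127:
  Base: filing + 25 years → 4 August 2031.
  Appellate Stay Credit: +30 days → 3 September 2031.
  Office Delay Adjustment: +644 days → 8 June 2033.
  Applicant Delay Offset: −105 days → 23 February 2033.
Expiry of referenced patent SV-171371:
  Base: filing + 25 years → 17 August 2029.
Terminal disclaimer: SV-564127 expires on the earlier of 23 February 2033 and 17 August 2029.

August 17, 2029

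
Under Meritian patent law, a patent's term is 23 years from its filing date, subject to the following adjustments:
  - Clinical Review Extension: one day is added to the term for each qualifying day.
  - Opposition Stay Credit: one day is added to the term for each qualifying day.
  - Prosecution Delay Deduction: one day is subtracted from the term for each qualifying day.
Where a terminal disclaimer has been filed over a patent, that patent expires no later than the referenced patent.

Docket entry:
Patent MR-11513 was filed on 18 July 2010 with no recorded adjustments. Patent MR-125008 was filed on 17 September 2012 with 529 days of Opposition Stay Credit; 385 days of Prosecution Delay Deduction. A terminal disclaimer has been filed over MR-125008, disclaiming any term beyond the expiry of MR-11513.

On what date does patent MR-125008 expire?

Natural term of MR-125008:
  Base: filing + 23 years → 17 September 2035.
  Opposition Stay Credit: +529 days → 27 February 2037.
  Prosecution Delay Deduction: −385 days → 8 February 2036.
Expiry of referenced patent MR-11513:
  Base: filing + 23 years → 18 July 2033.
Terminal disclaimer: MR-125008 expires on the earlier of 8 February 2036 and 18 July 2033.

July 18, 2033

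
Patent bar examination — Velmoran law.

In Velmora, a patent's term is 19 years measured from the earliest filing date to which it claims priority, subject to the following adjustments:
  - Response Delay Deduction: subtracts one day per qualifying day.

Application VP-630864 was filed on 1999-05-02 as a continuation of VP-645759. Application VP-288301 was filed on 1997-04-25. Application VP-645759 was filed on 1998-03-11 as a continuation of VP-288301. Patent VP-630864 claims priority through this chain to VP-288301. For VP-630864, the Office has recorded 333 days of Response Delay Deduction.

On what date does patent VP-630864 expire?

2015-05-28

Earliest priority filing: 25 April 1997.
Base term: 25 April 1997 + 19 years → 25 April 2016.
Response Delay Deduction: −333 days → 28 May 2015.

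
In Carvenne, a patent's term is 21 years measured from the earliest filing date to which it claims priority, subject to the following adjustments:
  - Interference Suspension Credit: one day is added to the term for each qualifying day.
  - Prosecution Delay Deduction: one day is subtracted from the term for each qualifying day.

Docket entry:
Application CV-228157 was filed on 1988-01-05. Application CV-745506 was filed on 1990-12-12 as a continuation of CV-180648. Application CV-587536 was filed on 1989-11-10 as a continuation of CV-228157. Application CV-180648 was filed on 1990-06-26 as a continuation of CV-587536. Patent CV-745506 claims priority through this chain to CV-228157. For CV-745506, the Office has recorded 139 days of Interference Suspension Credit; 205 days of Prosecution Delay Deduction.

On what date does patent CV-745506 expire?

Earliest priority filing: 5 January 1988.
Base term: 5 January 1988 + 21 years → 5 January 2009.
Interference Suspension Credit: +139 days → 24 May 2009.
Prosecution Delay Deduction: −205 days → 31 October 2008.

October 31, 2008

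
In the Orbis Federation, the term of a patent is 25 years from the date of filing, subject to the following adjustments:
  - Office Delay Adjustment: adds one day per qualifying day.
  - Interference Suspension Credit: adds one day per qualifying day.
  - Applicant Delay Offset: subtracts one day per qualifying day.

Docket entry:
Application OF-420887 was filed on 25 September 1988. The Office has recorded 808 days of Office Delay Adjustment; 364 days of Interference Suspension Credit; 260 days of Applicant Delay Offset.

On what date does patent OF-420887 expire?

Base term: filing date + 25 years → 25 September 2013.
Office Delay Adjustment: +808 days → 12 December 2015.
Interference Suspension Credit: +364 days → 10 December 2016.
Applicant Delay Offset: −260 days → 25 March 2016.

March 25, 2016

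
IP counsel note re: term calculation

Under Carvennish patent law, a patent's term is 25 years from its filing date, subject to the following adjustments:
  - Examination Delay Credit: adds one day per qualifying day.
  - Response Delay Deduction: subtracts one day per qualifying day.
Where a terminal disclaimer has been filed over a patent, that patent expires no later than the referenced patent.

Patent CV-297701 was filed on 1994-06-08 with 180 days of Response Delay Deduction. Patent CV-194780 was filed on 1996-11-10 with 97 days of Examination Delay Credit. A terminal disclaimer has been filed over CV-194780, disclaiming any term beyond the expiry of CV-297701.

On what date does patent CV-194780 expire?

December 10, 2018

Natural term of CV-194780:
  Base: filing + 25 years → 10 November 2021.
  Examination Delay Credit: +97 days → 15 February 2022.
Expiry of referenced patent CV-297701:
  Base: filing + 25 years → 8 June 2019.
  Response Delay Deduction: −180 days → 10 December 2018.
Terminal disclaimer: CV-194780 expires on the earlier of 15 February 2022 and 10 December 2018.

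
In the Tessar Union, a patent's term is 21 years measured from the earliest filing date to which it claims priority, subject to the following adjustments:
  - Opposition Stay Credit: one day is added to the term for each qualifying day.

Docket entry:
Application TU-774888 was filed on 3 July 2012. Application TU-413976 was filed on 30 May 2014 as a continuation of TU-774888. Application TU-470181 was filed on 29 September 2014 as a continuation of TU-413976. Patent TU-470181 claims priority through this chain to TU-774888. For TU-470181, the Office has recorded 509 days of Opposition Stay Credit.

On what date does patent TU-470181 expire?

Earliest priority filing: 3 July 2012.
Base term: 3 July 2012 + 21 years → 3 July 2033.
Opposition Stay Credit: +509 days → 24 November 2034.

November 24, 2034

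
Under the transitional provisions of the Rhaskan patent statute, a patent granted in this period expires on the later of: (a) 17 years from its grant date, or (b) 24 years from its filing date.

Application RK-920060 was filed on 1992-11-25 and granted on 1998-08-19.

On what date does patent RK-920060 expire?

(a) grant + 17 years → 19 August 2015.
(b) filing + 24 years → 25 November 2016.
Later of the two: 25 November 2016.

2016-11-25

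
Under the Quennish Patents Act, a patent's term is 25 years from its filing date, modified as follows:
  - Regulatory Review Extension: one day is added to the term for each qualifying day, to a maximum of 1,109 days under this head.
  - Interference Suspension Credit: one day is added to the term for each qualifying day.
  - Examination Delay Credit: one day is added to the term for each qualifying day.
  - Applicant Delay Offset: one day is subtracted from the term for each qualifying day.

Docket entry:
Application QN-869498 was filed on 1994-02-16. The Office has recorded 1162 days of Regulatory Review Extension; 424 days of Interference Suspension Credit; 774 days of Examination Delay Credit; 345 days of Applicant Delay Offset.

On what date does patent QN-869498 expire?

2024-07-01

Base term: filing date + 25 years → 16 February 2019.
Regulatory Review Extension: 1162 days claimed exceeds the 1109-day cap, so +1109 days → 1 March 2022.
Interference Suspension Credit: +424 days → 29 April 2023.
Examination Delay Credit: +774 days → 11 June 2025.
Applicant Delay Offset: −345 days → 1 July 2024.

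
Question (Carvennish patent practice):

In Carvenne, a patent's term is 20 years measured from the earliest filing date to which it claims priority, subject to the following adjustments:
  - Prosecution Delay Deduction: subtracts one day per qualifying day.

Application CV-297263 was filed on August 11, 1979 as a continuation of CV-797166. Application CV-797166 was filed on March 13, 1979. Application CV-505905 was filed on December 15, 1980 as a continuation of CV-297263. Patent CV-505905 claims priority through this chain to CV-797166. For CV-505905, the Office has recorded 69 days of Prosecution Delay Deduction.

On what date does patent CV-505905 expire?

Earliest priority filing: 13 March 1979.
Base term: 13 March 1979 + 20 years → 13 March 1999.
Prosecution Delay Deduction: −69 days → 3 January 1999.

1999-01-03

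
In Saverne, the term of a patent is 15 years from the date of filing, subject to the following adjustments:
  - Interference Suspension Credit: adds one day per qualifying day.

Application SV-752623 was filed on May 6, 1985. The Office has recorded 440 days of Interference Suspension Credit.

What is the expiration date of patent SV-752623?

Base term: filing date + 15 years → 6 May 2000.
Interference Suspension Credit: +440 days → 20 July 2001.

July 20, 2001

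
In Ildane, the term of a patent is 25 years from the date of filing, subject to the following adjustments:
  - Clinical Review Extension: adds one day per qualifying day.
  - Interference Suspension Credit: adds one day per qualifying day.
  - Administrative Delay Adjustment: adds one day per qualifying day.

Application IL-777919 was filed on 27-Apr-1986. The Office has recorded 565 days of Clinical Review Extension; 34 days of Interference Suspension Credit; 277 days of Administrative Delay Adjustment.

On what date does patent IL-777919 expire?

2013-09-19

Base term: filing date + 25 years → 27 April 2011.
Clinical Review Extension: +565 days → 12 November 2012.
Interference Suspension Credit: +34 days → 16 December 2012.
Administrative Delay Adjustment: +277 days → 19 September 2013.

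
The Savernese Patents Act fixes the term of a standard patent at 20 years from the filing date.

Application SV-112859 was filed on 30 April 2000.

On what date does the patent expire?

Filing date + 20 years → 30 April 2020.

April 30, 2020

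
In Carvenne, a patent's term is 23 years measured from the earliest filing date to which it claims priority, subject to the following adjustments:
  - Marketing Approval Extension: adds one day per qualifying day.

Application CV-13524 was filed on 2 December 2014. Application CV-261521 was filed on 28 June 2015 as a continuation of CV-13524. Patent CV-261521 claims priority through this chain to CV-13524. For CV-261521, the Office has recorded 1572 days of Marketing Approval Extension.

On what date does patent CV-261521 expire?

Earliest priority filing: 2 December 2014.
Base term: 2 December 2014 + 23 years → 2 December 2037.
Marketing Approval Extension: +1572 days → 23 March 2042.

March 23, 2042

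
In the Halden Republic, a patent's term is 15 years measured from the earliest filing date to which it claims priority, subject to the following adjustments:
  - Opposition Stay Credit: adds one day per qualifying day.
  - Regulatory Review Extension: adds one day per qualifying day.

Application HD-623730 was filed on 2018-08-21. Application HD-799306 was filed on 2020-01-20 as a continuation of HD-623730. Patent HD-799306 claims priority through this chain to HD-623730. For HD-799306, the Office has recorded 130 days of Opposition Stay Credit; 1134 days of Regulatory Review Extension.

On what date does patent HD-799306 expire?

Earliest priority filing: 21 August 2018.
Base term: 21 August 2018 + 15 years → 21 August 2033.
Opposition Stay Credit: +130 days → 29 December 2033.
Regulatory Review Extension: +1134 days → 5 February 2037.

2037-02-05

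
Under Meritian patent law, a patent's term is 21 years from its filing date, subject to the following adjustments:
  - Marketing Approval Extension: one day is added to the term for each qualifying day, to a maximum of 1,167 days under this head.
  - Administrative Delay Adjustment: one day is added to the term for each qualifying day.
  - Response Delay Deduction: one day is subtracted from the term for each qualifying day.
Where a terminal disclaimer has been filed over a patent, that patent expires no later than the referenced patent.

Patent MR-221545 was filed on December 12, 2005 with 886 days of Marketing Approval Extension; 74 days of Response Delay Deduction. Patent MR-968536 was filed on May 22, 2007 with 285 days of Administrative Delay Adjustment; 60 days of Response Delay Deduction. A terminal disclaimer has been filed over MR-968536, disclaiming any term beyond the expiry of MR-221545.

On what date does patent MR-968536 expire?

January 2, 2029

Natural term of MR-968536:
  Base: filing + 21 years → 22 May 2028.
  Administrative Delay Adjustment: +285 days → 3 March 2029.
  Response Delay Deduction: −60 days → 2 January 2029.
Expiry of referenced patent MR-221545:
  Base: filing + 21 years → 12 December 2026.
  Marketing Approval Extension: 886 days (within the 1167-day cap) → +886 days → 16 May 2029.
  Response Delay Deduction: −74 days → 3 March 2029.
Terminal disclaimer: MR-968536 expires on the earlier of 2 January 2029 and 3 March 2029.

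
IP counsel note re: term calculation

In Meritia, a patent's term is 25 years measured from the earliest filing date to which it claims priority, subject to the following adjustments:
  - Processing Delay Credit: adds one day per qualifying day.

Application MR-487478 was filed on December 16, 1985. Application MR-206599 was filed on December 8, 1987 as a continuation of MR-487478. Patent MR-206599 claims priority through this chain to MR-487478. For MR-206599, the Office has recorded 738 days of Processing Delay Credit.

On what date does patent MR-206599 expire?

2012-12-23

Earliest priority filing: 16 December 1985.
Base term: 16 December 1985 + 25 years → 16 December 2010.
Processing Delay Credit: +738 days → 23 December 2012.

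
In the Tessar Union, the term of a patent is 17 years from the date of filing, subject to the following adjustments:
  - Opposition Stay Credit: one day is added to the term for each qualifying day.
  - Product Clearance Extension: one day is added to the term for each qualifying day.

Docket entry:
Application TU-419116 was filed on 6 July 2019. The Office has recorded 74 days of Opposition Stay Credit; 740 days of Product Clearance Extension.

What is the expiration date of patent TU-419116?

September 28, 2038

Base term: filing date + 17 years → 6 July 2036.
Opposition Stay Credit: +74 days → 18 September 2036.
Product Clearance Extension: +740 days → 28 September 2038.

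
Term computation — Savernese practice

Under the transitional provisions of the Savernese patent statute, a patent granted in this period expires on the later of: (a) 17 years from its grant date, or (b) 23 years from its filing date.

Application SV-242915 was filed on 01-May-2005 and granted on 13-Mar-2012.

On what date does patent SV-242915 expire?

March 13, 2029

(a) grant + 17 years → 13 March 2029.
(b) filing + 23 years → 1 May 2028.
Later of the two: 13 March 2029.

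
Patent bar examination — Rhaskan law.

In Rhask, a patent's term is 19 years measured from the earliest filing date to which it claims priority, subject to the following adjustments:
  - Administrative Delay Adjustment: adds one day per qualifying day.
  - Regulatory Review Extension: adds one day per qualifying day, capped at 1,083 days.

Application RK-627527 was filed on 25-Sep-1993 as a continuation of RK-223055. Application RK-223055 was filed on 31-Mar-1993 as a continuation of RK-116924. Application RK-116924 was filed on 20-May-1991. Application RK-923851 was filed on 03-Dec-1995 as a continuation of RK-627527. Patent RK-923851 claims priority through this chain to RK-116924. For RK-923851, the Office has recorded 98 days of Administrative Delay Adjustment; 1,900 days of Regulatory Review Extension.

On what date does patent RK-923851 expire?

2013-08-13

Earliest priority filing: 20 May 1991.
Base term: 20 May 1991 + 19 years → 20 May 2010.
Administrative Delay Adjustment: +98 days → 26 August 2010.
Regulatory Review Extension: 1900 days claimed exceeds the 1083-day cap, so +1083 days → 13 August 2013.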